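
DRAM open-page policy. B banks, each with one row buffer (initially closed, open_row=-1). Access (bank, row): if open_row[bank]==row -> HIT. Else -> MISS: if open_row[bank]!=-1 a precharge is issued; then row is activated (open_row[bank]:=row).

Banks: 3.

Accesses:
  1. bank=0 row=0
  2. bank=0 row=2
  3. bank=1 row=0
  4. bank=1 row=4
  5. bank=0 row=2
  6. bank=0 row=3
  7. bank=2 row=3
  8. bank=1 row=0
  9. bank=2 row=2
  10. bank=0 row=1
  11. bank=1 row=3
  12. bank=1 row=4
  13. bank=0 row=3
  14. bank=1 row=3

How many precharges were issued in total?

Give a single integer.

Answer: 10

Derivation:
Acc 1: bank0 row0 -> MISS (open row0); precharges=0
Acc 2: bank0 row2 -> MISS (open row2); precharges=1
Acc 3: bank1 row0 -> MISS (open row0); precharges=1
Acc 4: bank1 row4 -> MISS (open row4); precharges=2
Acc 5: bank0 row2 -> HIT
Acc 6: bank0 row3 -> MISS (open row3); precharges=3
Acc 7: bank2 row3 -> MISS (open row3); precharges=3
Acc 8: bank1 row0 -> MISS (open row0); precharges=4
Acc 9: bank2 row2 -> MISS (open row2); precharges=5
Acc 10: bank0 row1 -> MISS (open row1); precharges=6
Acc 11: bank1 row3 -> MISS (open row3); precharges=7
Acc 12: bank1 row4 -> MISS (open row4); precharges=8
Acc 13: bank0 row3 -> MISS (open row3); precharges=9
Acc 14: bank1 row3 -> MISS (open row3); precharges=10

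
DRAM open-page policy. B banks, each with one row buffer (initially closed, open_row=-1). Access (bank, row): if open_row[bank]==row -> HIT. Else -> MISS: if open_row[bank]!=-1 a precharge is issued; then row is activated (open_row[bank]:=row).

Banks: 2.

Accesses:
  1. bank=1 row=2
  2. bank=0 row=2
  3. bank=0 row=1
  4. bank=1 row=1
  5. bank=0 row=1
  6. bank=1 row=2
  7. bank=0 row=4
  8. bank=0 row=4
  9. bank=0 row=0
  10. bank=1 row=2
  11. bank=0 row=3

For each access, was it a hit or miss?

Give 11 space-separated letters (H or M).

Acc 1: bank1 row2 -> MISS (open row2); precharges=0
Acc 2: bank0 row2 -> MISS (open row2); precharges=0
Acc 3: bank0 row1 -> MISS (open row1); precharges=1
Acc 4: bank1 row1 -> MISS (open row1); precharges=2
Acc 5: bank0 row1 -> HIT
Acc 6: bank1 row2 -> MISS (open row2); precharges=3
Acc 7: bank0 row4 -> MISS (open row4); precharges=4
Acc 8: bank0 row4 -> HIT
Acc 9: bank0 row0 -> MISS (open row0); precharges=5
Acc 10: bank1 row2 -> HIT
Acc 11: bank0 row3 -> MISS (open row3); precharges=6

Answer: M M M M H M M H M H M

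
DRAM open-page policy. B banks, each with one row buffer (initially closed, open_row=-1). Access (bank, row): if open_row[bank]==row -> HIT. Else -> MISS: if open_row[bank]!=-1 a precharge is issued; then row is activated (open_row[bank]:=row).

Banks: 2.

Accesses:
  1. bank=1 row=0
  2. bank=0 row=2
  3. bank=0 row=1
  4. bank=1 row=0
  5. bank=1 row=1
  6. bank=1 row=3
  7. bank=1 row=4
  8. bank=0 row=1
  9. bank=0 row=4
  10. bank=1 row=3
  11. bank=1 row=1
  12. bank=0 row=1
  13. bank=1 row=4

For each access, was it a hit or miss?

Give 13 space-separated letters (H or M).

Answer: M M M H M M M H M M M M M

Derivation:
Acc 1: bank1 row0 -> MISS (open row0); precharges=0
Acc 2: bank0 row2 -> MISS (open row2); precharges=0
Acc 3: bank0 row1 -> MISS (open row1); precharges=1
Acc 4: bank1 row0 -> HIT
Acc 5: bank1 row1 -> MISS (open row1); precharges=2
Acc 6: bank1 row3 -> MISS (open row3); precharges=3
Acc 7: bank1 row4 -> MISS (open row4); precharges=4
Acc 8: bank0 row1 -> HIT
Acc 9: bank0 row4 -> MISS (open row4); precharges=5
Acc 10: bank1 row3 -> MISS (open row3); precharges=6
Acc 11: bank1 row1 -> MISS (open row1); precharges=7
Acc 12: bank0 row1 -> MISS (open row1); precharges=8
Acc 13: bank1 row4 -> MISS (open row4); precharges=9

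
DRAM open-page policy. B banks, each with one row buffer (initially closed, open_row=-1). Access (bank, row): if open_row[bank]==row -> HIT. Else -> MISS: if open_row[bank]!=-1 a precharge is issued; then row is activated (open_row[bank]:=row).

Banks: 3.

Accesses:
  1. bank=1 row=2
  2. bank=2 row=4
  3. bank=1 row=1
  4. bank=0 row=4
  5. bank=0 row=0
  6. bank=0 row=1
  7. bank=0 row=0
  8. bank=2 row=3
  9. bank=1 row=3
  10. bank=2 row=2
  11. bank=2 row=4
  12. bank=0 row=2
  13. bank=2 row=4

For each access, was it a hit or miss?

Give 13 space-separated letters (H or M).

Answer: M M M M M M M M M M M M H

Derivation:
Acc 1: bank1 row2 -> MISS (open row2); precharges=0
Acc 2: bank2 row4 -> MISS (open row4); precharges=0
Acc 3: bank1 row1 -> MISS (open row1); precharges=1
Acc 4: bank0 row4 -> MISS (open row4); precharges=1
Acc 5: bank0 row0 -> MISS (open row0); precharges=2
Acc 6: bank0 row1 -> MISS (open row1); precharges=3
Acc 7: bank0 row0 -> MISS (open row0); precharges=4
Acc 8: bank2 row3 -> MISS (open row3); precharges=5
Acc 9: bank1 row3 -> MISS (open row3); precharges=6
Acc 10: bank2 row2 -> MISS (open row2); precharges=7
Acc 11: bank2 row4 -> MISS (open row4); precharges=8
Acc 12: bank0 row2 -> MISS (open row2); precharges=9
Acc 13: bank2 row4 -> HIT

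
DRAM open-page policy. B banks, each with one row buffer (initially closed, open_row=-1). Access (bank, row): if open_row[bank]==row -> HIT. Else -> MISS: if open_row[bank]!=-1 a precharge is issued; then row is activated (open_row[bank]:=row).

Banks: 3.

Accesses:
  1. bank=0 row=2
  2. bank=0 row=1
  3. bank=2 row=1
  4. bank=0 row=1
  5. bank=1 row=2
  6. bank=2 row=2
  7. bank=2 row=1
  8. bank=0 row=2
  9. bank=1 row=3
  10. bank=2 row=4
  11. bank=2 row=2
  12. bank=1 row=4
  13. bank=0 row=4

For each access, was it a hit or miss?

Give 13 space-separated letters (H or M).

Acc 1: bank0 row2 -> MISS (open row2); precharges=0
Acc 2: bank0 row1 -> MISS (open row1); precharges=1
Acc 3: bank2 row1 -> MISS (open row1); precharges=1
Acc 4: bank0 row1 -> HIT
Acc 5: bank1 row2 -> MISS (open row2); precharges=1
Acc 6: bank2 row2 -> MISS (open row2); precharges=2
Acc 7: bank2 row1 -> MISS (open row1); precharges=3
Acc 8: bank0 row2 -> MISS (open row2); precharges=4
Acc 9: bank1 row3 -> MISS (open row3); precharges=5
Acc 10: bank2 row4 -> MISS (open row4); precharges=6
Acc 11: bank2 row2 -> MISS (open row2); precharges=7
Acc 12: bank1 row4 -> MISS (open row4); precharges=8
Acc 13: bank0 row4 -> MISS (open row4); precharges=9

Answer: M M M H M M M M M M M M M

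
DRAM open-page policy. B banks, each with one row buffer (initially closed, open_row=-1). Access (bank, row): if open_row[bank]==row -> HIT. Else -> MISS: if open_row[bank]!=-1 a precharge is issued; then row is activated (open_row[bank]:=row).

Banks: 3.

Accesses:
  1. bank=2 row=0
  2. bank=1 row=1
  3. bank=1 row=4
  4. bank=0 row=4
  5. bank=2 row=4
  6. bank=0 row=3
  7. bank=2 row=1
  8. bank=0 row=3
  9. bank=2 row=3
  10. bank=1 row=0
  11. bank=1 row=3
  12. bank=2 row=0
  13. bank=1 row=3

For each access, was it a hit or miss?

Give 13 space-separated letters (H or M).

Acc 1: bank2 row0 -> MISS (open row0); precharges=0
Acc 2: bank1 row1 -> MISS (open row1); precharges=0
Acc 3: bank1 row4 -> MISS (open row4); precharges=1
Acc 4: bank0 row4 -> MISS (open row4); precharges=1
Acc 5: bank2 row4 -> MISS (open row4); precharges=2
Acc 6: bank0 row3 -> MISS (open row3); precharges=3
Acc 7: bank2 row1 -> MISS (open row1); precharges=4
Acc 8: bank0 row3 -> HIT
Acc 9: bank2 row3 -> MISS (open row3); precharges=5
Acc 10: bank1 row0 -> MISS (open row0); precharges=6
Acc 11: bank1 row3 -> MISS (open row3); precharges=7
Acc 12: bank2 row0 -> MISS (open row0); precharges=8
Acc 13: bank1 row3 -> HIT

Answer: M M M M M M M H M M M M H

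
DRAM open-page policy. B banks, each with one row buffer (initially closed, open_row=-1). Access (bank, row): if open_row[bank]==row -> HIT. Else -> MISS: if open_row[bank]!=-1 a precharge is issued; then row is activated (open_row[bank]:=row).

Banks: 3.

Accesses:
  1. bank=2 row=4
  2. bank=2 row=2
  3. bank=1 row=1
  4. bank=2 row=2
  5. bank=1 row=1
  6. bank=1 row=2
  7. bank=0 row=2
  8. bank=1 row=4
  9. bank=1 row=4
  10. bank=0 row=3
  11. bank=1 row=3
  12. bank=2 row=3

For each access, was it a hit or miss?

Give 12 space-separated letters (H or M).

Acc 1: bank2 row4 -> MISS (open row4); precharges=0
Acc 2: bank2 row2 -> MISS (open row2); precharges=1
Acc 3: bank1 row1 -> MISS (open row1); precharges=1
Acc 4: bank2 row2 -> HIT
Acc 5: bank1 row1 -> HIT
Acc 6: bank1 row2 -> MISS (open row2); precharges=2
Acc 7: bank0 row2 -> MISS (open row2); precharges=2
Acc 8: bank1 row4 -> MISS (open row4); precharges=3
Acc 9: bank1 row4 -> HIT
Acc 10: bank0 row3 -> MISS (open row3); precharges=4
Acc 11: bank1 row3 -> MISS (open row3); precharges=5
Acc 12: bank2 row3 -> MISS (open row3); precharges=6

Answer: M M M H H M M M H M M M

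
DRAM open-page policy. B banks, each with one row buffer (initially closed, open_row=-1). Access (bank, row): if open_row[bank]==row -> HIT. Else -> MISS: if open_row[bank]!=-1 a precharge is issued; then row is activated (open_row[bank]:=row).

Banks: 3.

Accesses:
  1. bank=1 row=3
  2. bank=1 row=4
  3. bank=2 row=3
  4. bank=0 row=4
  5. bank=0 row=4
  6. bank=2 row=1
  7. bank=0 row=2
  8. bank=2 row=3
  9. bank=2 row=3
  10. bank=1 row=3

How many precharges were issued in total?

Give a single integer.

Acc 1: bank1 row3 -> MISS (open row3); precharges=0
Acc 2: bank1 row4 -> MISS (open row4); precharges=1
Acc 3: bank2 row3 -> MISS (open row3); precharges=1
Acc 4: bank0 row4 -> MISS (open row4); precharges=1
Acc 5: bank0 row4 -> HIT
Acc 6: bank2 row1 -> MISS (open row1); precharges=2
Acc 7: bank0 row2 -> MISS (open row2); precharges=3
Acc 8: bank2 row3 -> MISS (open row3); precharges=4
Acc 9: bank2 row3 -> HIT
Acc 10: bank1 row3 -> MISS (open row3); precharges=5

Answer: 5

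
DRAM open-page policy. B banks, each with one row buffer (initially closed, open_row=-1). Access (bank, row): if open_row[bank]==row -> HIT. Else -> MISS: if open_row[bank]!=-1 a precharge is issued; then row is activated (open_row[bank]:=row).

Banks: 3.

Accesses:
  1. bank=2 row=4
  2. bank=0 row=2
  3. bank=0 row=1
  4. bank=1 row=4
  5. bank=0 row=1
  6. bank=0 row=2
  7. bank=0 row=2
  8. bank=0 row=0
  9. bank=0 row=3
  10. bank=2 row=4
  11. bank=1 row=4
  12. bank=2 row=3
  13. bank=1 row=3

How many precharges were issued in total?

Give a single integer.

Acc 1: bank2 row4 -> MISS (open row4); precharges=0
Acc 2: bank0 row2 -> MISS (open row2); precharges=0
Acc 3: bank0 row1 -> MISS (open row1); precharges=1
Acc 4: bank1 row4 -> MISS (open row4); precharges=1
Acc 5: bank0 row1 -> HIT
Acc 6: bank0 row2 -> MISS (open row2); precharges=2
Acc 7: bank0 row2 -> HIT
Acc 8: bank0 row0 -> MISS (open row0); precharges=3
Acc 9: bank0 row3 -> MISS (open row3); precharges=4
Acc 10: bank2 row4 -> HIT
Acc 11: bank1 row4 -> HIT
Acc 12: bank2 row3 -> MISS (open row3); precharges=5
Acc 13: bank1 row3 -> MISS (open row3); precharges=6

Answer: 6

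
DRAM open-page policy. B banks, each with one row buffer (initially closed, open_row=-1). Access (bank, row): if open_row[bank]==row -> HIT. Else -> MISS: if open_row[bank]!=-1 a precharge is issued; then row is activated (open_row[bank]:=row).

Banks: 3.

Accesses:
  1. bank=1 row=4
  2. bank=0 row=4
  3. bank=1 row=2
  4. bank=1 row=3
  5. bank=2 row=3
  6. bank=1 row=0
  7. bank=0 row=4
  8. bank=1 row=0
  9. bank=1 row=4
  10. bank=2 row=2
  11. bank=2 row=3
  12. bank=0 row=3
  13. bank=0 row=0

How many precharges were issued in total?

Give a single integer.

Answer: 8

Derivation:
Acc 1: bank1 row4 -> MISS (open row4); precharges=0
Acc 2: bank0 row4 -> MISS (open row4); precharges=0
Acc 3: bank1 row2 -> MISS (open row2); precharges=1
Acc 4: bank1 row3 -> MISS (open row3); precharges=2
Acc 5: bank2 row3 -> MISS (open row3); precharges=2
Acc 6: bank1 row0 -> MISS (open row0); precharges=3
Acc 7: bank0 row4 -> HIT
Acc 8: bank1 row0 -> HIT
Acc 9: bank1 row4 -> MISS (open row4); precharges=4
Acc 10: bank2 row2 -> MISS (open row2); precharges=5
Acc 11: bank2 row3 -> MISS (open row3); precharges=6
Acc 12: bank0 row3 -> MISS (open row3); precharges=7
Acc 13: bank0 row0 -> MISS (open row0); precharges=8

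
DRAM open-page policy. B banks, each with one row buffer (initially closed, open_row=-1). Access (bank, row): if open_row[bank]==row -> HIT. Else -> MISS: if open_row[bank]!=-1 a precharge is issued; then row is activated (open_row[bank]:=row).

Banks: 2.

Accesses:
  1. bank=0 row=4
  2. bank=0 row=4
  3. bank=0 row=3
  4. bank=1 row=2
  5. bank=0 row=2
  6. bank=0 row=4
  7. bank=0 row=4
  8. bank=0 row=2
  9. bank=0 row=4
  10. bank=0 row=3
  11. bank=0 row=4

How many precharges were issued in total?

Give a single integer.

Answer: 7

Derivation:
Acc 1: bank0 row4 -> MISS (open row4); precharges=0
Acc 2: bank0 row4 -> HIT
Acc 3: bank0 row3 -> MISS (open row3); precharges=1
Acc 4: bank1 row2 -> MISS (open row2); precharges=1
Acc 5: bank0 row2 -> MISS (open row2); precharges=2
Acc 6: bank0 row4 -> MISS (open row4); precharges=3
Acc 7: bank0 row4 -> HIT
Acc 8: bank0 row2 -> MISS (open row2); precharges=4
Acc 9: bank0 row4 -> MISS (open row4); precharges=5
Acc 10: bank0 row3 -> MISS (open row3); precharges=6
Acc 11: bank0 row4 -> MISS (open row4); precharges=7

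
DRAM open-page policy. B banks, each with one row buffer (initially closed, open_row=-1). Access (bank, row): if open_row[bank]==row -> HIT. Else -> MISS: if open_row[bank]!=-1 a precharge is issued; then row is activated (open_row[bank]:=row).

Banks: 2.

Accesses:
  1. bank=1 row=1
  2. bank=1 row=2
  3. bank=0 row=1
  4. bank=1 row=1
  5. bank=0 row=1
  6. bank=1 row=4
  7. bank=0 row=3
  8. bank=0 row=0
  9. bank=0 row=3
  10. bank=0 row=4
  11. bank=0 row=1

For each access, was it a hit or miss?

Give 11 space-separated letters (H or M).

Answer: M M M M H M M M M M M

Derivation:
Acc 1: bank1 row1 -> MISS (open row1); precharges=0
Acc 2: bank1 row2 -> MISS (open row2); precharges=1
Acc 3: bank0 row1 -> MISS (open row1); precharges=1
Acc 4: bank1 row1 -> MISS (open row1); precharges=2
Acc 5: bank0 row1 -> HIT
Acc 6: bank1 row4 -> MISS (open row4); precharges=3
Acc 7: bank0 row3 -> MISS (open row3); precharges=4
Acc 8: bank0 row0 -> MISS (open row0); precharges=5
Acc 9: bank0 row3 -> MISS (open row3); precharges=6
Acc 10: bank0 row4 -> MISS (open row4); precharges=7
Acc 11: bank0 row1 -> MISS (open row1); precharges=8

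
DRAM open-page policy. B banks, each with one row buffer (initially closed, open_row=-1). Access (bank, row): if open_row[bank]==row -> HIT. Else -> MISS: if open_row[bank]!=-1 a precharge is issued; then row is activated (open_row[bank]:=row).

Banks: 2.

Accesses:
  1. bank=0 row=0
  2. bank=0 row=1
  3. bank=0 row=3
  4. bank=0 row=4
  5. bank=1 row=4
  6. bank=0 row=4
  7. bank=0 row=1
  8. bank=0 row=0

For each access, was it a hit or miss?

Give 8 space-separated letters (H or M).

Acc 1: bank0 row0 -> MISS (open row0); precharges=0
Acc 2: bank0 row1 -> MISS (open row1); precharges=1
Acc 3: bank0 row3 -> MISS (open row3); precharges=2
Acc 4: bank0 row4 -> MISS (open row4); precharges=3
Acc 5: bank1 row4 -> MISS (open row4); precharges=3
Acc 6: bank0 row4 -> HIT
Acc 7: bank0 row1 -> MISS (open row1); precharges=4
Acc 8: bank0 row0 -> MISS (open row0); precharges=5

Answer: M M M M M H M M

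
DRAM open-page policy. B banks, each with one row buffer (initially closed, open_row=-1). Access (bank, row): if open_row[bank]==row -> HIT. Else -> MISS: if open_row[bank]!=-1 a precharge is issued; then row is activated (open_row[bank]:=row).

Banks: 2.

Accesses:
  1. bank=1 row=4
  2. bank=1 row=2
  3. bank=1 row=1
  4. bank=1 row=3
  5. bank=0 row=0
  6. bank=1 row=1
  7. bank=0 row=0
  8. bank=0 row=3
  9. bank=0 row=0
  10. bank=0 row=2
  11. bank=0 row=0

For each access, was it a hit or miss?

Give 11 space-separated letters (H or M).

Answer: M M M M M M H M M M M

Derivation:
Acc 1: bank1 row4 -> MISS (open row4); precharges=0
Acc 2: bank1 row2 -> MISS (open row2); precharges=1
Acc 3: bank1 row1 -> MISS (open row1); precharges=2
Acc 4: bank1 row3 -> MISS (open row3); precharges=3
Acc 5: bank0 row0 -> MISS (open row0); precharges=3
Acc 6: bank1 row1 -> MISS (open row1); precharges=4
Acc 7: bank0 row0 -> HIT
Acc 8: bank0 row3 -> MISS (open row3); precharges=5
Acc 9: bank0 row0 -> MISS (open row0); precharges=6
Acc 10: bank0 row2 -> MISS (open row2); precharges=7
Acc 11: bank0 row0 -> MISS (open row0); precharges=8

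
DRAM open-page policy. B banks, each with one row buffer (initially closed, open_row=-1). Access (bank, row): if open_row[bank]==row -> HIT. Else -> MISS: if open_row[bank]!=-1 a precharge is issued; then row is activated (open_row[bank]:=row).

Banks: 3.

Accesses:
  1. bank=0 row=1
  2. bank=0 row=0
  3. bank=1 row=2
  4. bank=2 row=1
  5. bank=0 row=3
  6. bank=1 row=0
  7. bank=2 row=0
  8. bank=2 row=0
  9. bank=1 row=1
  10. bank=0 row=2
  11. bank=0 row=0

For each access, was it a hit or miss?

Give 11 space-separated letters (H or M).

Answer: M M M M M M M H M M M

Derivation:
Acc 1: bank0 row1 -> MISS (open row1); precharges=0
Acc 2: bank0 row0 -> MISS (open row0); precharges=1
Acc 3: bank1 row2 -> MISS (open row2); precharges=1
Acc 4: bank2 row1 -> MISS (open row1); precharges=1
Acc 5: bank0 row3 -> MISS (open row3); precharges=2
Acc 6: bank1 row0 -> MISS (open row0); precharges=3
Acc 7: bank2 row0 -> MISS (open row0); precharges=4
Acc 8: bank2 row0 -> HIT
Acc 9: bank1 row1 -> MISS (open row1); precharges=5
Acc 10: bank0 row2 -> MISS (open row2); precharges=6
Acc 11: bank0 row0 -> MISS (open row0); precharges=7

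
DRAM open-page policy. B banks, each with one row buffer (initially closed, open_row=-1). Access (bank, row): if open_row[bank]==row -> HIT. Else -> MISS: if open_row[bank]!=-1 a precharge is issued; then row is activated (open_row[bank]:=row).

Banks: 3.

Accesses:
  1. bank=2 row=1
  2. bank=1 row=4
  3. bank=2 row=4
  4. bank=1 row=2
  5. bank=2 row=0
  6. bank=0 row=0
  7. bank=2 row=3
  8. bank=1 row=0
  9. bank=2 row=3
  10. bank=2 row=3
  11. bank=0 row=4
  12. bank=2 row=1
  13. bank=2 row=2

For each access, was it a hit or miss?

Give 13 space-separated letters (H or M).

Answer: M M M M M M M M H H M M M

Derivation:
Acc 1: bank2 row1 -> MISS (open row1); precharges=0
Acc 2: bank1 row4 -> MISS (open row4); precharges=0
Acc 3: bank2 row4 -> MISS (open row4); precharges=1
Acc 4: bank1 row2 -> MISS (open row2); precharges=2
Acc 5: bank2 row0 -> MISS (open row0); precharges=3
Acc 6: bank0 row0 -> MISS (open row0); precharges=3
Acc 7: bank2 row3 -> MISS (open row3); precharges=4
Acc 8: bank1 row0 -> MISS (open row0); precharges=5
Acc 9: bank2 row3 -> HIT
Acc 10: bank2 row3 -> HIT
Acc 11: bank0 row4 -> MISS (open row4); precharges=6
Acc 12: bank2 row1 -> MISS (open row1); precharges=7
Acc 13: bank2 row2 -> MISS (open row2); precharges=8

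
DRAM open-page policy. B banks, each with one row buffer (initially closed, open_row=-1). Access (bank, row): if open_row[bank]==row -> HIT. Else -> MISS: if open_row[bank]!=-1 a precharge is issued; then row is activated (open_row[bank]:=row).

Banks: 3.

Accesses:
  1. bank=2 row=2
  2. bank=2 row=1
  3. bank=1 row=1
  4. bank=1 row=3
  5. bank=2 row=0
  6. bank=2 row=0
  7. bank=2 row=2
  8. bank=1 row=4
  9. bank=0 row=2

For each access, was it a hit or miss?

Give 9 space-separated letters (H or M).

Answer: M M M M M H M M M

Derivation:
Acc 1: bank2 row2 -> MISS (open row2); precharges=0
Acc 2: bank2 row1 -> MISS (open row1); precharges=1
Acc 3: bank1 row1 -> MISS (open row1); precharges=1
Acc 4: bank1 row3 -> MISS (open row3); precharges=2
Acc 5: bank2 row0 -> MISS (open row0); precharges=3
Acc 6: bank2 row0 -> HIT
Acc 7: bank2 row2 -> MISS (open row2); precharges=4
Acc 8: bank1 row4 -> MISS (open row4); precharges=5
Acc 9: bank0 row2 -> MISS (open row2); precharges=5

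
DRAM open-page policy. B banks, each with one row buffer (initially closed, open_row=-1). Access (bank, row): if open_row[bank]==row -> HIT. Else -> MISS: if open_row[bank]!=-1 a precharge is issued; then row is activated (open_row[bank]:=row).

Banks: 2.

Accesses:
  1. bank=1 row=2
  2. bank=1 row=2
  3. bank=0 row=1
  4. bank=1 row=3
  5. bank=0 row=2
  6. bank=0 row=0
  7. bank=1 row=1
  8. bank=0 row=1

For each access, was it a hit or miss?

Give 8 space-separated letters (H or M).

Answer: M H M M M M M M

Derivation:
Acc 1: bank1 row2 -> MISS (open row2); precharges=0
Acc 2: bank1 row2 -> HIT
Acc 3: bank0 row1 -> MISS (open row1); precharges=0
Acc 4: bank1 row3 -> MISS (open row3); precharges=1
Acc 5: bank0 row2 -> MISS (open row2); precharges=2
Acc 6: bank0 row0 -> MISS (open row0); precharges=3
Acc 7: bank1 row1 -> MISS (open row1); precharges=4
Acc 8: bank0 row1 -> MISS (open row1); precharges=5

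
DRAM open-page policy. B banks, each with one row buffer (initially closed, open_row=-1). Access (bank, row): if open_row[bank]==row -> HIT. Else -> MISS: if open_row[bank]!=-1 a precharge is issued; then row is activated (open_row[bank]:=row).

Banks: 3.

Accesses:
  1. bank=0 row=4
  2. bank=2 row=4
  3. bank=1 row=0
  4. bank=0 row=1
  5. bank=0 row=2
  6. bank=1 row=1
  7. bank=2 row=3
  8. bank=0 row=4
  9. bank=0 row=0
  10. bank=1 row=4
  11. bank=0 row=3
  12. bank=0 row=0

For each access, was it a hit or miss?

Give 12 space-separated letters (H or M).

Acc 1: bank0 row4 -> MISS (open row4); precharges=0
Acc 2: bank2 row4 -> MISS (open row4); precharges=0
Acc 3: bank1 row0 -> MISS (open row0); precharges=0
Acc 4: bank0 row1 -> MISS (open row1); precharges=1
Acc 5: bank0 row2 -> MISS (open row2); precharges=2
Acc 6: bank1 row1 -> MISS (open row1); precharges=3
Acc 7: bank2 row3 -> MISS (open row3); precharges=4
Acc 8: bank0 row4 -> MISS (open row4); precharges=5
Acc 9: bank0 row0 -> MISS (open row0); precharges=6
Acc 10: bank1 row4 -> MISS (open row4); precharges=7
Acc 11: bank0 row3 -> MISS (open row3); precharges=8
Acc 12: bank0 row0 -> MISS (open row0); precharges=9

Answer: M M M M M M M M M M M M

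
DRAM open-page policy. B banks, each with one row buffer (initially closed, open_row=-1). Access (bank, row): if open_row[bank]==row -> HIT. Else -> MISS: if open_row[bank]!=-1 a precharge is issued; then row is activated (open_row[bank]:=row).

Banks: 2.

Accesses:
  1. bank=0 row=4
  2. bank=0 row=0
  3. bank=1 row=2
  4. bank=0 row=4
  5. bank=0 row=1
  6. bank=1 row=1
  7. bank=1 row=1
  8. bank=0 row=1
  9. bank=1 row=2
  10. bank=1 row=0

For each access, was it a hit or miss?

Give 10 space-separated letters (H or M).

Answer: M M M M M M H H M M

Derivation:
Acc 1: bank0 row4 -> MISS (open row4); precharges=0
Acc 2: bank0 row0 -> MISS (open row0); precharges=1
Acc 3: bank1 row2 -> MISS (open row2); precharges=1
Acc 4: bank0 row4 -> MISS (open row4); precharges=2
Acc 5: bank0 row1 -> MISS (open row1); precharges=3
Acc 6: bank1 row1 -> MISS (open row1); precharges=4
Acc 7: bank1 row1 -> HIT
Acc 8: bank0 row1 -> HIT
Acc 9: bank1 row2 -> MISS (open row2); precharges=5
Acc 10: bank1 row0 -> MISS (open row0); precharges=6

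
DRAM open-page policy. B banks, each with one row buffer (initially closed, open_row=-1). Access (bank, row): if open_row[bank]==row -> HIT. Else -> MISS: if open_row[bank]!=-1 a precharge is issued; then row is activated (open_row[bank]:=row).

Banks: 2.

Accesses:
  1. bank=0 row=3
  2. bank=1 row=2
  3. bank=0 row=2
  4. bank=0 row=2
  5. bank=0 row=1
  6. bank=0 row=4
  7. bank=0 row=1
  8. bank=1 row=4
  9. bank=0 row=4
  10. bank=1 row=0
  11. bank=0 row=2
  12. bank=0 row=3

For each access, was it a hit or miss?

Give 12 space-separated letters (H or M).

Answer: M M M H M M M M M M M M

Derivation:
Acc 1: bank0 row3 -> MISS (open row3); precharges=0
Acc 2: bank1 row2 -> MISS (open row2); precharges=0
Acc 3: bank0 row2 -> MISS (open row2); precharges=1
Acc 4: bank0 row2 -> HIT
Acc 5: bank0 row1 -> MISS (open row1); precharges=2
Acc 6: bank0 row4 -> MISS (open row4); precharges=3
Acc 7: bank0 row1 -> MISS (open row1); precharges=4
Acc 8: bank1 row4 -> MISS (open row4); precharges=5
Acc 9: bank0 row4 -> MISS (open row4); precharges=6
Acc 10: bank1 row0 -> MISS (open row0); precharges=7
Acc 11: bank0 row2 -> MISS (open row2); precharges=8
Acc 12: bank0 row3 -> MISS (open row3); precharges=9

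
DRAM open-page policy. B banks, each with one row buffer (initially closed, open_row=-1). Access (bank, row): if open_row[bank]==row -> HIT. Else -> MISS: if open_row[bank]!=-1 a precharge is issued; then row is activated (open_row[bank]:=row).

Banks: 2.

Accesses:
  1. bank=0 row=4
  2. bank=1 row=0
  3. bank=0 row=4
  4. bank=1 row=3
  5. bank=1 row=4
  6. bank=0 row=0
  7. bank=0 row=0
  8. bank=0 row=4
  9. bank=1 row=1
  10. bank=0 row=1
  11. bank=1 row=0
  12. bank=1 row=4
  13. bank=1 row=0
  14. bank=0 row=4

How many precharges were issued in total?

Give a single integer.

Acc 1: bank0 row4 -> MISS (open row4); precharges=0
Acc 2: bank1 row0 -> MISS (open row0); precharges=0
Acc 3: bank0 row4 -> HIT
Acc 4: bank1 row3 -> MISS (open row3); precharges=1
Acc 5: bank1 row4 -> MISS (open row4); precharges=2
Acc 6: bank0 row0 -> MISS (open row0); precharges=3
Acc 7: bank0 row0 -> HIT
Acc 8: bank0 row4 -> MISS (open row4); precharges=4
Acc 9: bank1 row1 -> MISS (open row1); precharges=5
Acc 10: bank0 row1 -> MISS (open row1); precharges=6
Acc 11: bank1 row0 -> MISS (open row0); precharges=7
Acc 12: bank1 row4 -> MISS (open row4); precharges=8
Acc 13: bank1 row0 -> MISS (open row0); precharges=9
Acc 14: bank0 row4 -> MISS (open row4); precharges=10

Answer: 10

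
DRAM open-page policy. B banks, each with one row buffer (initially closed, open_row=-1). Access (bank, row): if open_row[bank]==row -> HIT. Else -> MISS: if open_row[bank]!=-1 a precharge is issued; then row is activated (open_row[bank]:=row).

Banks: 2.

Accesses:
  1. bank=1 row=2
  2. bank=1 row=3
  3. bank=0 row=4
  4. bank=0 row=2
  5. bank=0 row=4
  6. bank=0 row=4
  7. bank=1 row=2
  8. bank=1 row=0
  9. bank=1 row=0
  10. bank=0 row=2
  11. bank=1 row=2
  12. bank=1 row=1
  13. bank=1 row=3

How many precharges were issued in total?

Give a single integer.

Acc 1: bank1 row2 -> MISS (open row2); precharges=0
Acc 2: bank1 row3 -> MISS (open row3); precharges=1
Acc 3: bank0 row4 -> MISS (open row4); precharges=1
Acc 4: bank0 row2 -> MISS (open row2); precharges=2
Acc 5: bank0 row4 -> MISS (open row4); precharges=3
Acc 6: bank0 row4 -> HIT
Acc 7: bank1 row2 -> MISS (open row2); precharges=4
Acc 8: bank1 row0 -> MISS (open row0); precharges=5
Acc 9: bank1 row0 -> HIT
Acc 10: bank0 row2 -> MISS (open row2); precharges=6
Acc 11: bank1 row2 -> MISS (open row2); precharges=7
Acc 12: bank1 row1 -> MISS (open row1); precharges=8
Acc 13: bank1 row3 -> MISS (open row3); precharges=9

Answer: 9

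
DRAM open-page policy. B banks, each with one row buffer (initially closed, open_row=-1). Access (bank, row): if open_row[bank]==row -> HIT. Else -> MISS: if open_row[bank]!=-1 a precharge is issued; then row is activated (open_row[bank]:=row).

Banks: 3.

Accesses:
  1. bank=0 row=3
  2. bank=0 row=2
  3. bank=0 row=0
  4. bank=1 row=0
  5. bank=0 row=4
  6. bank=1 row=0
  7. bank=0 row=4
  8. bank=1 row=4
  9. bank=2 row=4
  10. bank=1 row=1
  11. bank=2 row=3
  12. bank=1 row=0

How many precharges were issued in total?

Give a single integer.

Answer: 7

Derivation:
Acc 1: bank0 row3 -> MISS (open row3); precharges=0
Acc 2: bank0 row2 -> MISS (open row2); precharges=1
Acc 3: bank0 row0 -> MISS (open row0); precharges=2
Acc 4: bank1 row0 -> MISS (open row0); precharges=2
Acc 5: bank0 row4 -> MISS (open row4); precharges=3
Acc 6: bank1 row0 -> HIT
Acc 7: bank0 row4 -> HIT
Acc 8: bank1 row4 -> MISS (open row4); precharges=4
Acc 9: bank2 row4 -> MISS (open row4); precharges=4
Acc 10: bank1 row1 -> MISS (open row1); precharges=5
Acc 11: bank2 row3 -> MISS (open row3); precharges=6
Acc 12: bank1 row0 -> MISS (open row0); precharges=7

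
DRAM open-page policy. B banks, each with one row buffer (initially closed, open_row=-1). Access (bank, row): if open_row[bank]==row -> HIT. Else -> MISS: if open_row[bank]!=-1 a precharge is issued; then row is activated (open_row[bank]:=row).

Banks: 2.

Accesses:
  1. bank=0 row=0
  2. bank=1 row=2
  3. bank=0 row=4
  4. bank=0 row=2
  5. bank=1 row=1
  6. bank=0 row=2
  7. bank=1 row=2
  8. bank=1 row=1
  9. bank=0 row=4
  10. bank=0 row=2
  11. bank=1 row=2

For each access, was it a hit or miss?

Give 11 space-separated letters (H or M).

Answer: M M M M M H M M M M M

Derivation:
Acc 1: bank0 row0 -> MISS (open row0); precharges=0
Acc 2: bank1 row2 -> MISS (open row2); precharges=0
Acc 3: bank0 row4 -> MISS (open row4); precharges=1
Acc 4: bank0 row2 -> MISS (open row2); precharges=2
Acc 5: bank1 row1 -> MISS (open row1); precharges=3
Acc 6: bank0 row2 -> HIT
Acc 7: bank1 row2 -> MISS (open row2); precharges=4
Acc 8: bank1 row1 -> MISS (open row1); precharges=5
Acc 9: bank0 row4 -> MISS (open row4); precharges=6
Acc 10: bank0 row2 -> MISS (open row2); precharges=7
Acc 11: bank1 row2 -> MISS (open row2); precharges=8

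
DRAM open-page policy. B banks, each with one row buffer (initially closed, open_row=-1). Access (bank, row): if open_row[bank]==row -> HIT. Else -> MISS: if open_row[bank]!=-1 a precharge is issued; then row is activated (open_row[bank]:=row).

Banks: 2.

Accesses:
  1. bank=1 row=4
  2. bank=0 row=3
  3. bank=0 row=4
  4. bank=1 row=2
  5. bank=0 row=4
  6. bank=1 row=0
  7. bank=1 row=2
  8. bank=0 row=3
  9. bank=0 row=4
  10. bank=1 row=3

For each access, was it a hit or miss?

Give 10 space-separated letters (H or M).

Acc 1: bank1 row4 -> MISS (open row4); precharges=0
Acc 2: bank0 row3 -> MISS (open row3); precharges=0
Acc 3: bank0 row4 -> MISS (open row4); precharges=1
Acc 4: bank1 row2 -> MISS (open row2); precharges=2
Acc 5: bank0 row4 -> HIT
Acc 6: bank1 row0 -> MISS (open row0); precharges=3
Acc 7: bank1 row2 -> MISS (open row2); precharges=4
Acc 8: bank0 row3 -> MISS (open row3); precharges=5
Acc 9: bank0 row4 -> MISS (open row4); precharges=6
Acc 10: bank1 row3 -> MISS (open row3); precharges=7

Answer: M M M M H M M M M M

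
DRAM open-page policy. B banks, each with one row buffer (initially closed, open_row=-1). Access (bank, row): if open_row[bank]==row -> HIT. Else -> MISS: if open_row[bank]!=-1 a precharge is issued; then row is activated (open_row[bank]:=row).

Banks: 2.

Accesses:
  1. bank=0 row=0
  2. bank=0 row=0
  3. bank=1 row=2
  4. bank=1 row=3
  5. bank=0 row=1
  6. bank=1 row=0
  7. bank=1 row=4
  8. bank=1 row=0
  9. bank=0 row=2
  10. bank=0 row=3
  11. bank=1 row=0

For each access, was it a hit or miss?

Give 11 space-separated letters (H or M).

Answer: M H M M M M M M M M H

Derivation:
Acc 1: bank0 row0 -> MISS (open row0); precharges=0
Acc 2: bank0 row0 -> HIT
Acc 3: bank1 row2 -> MISS (open row2); precharges=0
Acc 4: bank1 row3 -> MISS (open row3); precharges=1
Acc 5: bank0 row1 -> MISS (open row1); precharges=2
Acc 6: bank1 row0 -> MISS (open row0); precharges=3
Acc 7: bank1 row4 -> MISS (open row4); precharges=4
Acc 8: bank1 row0 -> MISS (open row0); precharges=5
Acc 9: bank0 row2 -> MISS (open row2); precharges=6
Acc 10: bank0 row3 -> MISS (open row3); precharges=7
Acc 11: bank1 row0 -> HIT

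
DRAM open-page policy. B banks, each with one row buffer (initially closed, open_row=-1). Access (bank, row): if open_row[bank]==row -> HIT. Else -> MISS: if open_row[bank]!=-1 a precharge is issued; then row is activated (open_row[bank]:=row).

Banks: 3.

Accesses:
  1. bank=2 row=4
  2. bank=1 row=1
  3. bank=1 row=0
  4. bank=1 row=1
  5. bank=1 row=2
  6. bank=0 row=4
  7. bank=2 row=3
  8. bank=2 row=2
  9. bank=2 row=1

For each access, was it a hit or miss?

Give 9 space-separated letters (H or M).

Acc 1: bank2 row4 -> MISS (open row4); precharges=0
Acc 2: bank1 row1 -> MISS (open row1); precharges=0
Acc 3: bank1 row0 -> MISS (open row0); precharges=1
Acc 4: bank1 row1 -> MISS (open row1); precharges=2
Acc 5: bank1 row2 -> MISS (open row2); precharges=3
Acc 6: bank0 row4 -> MISS (open row4); precharges=3
Acc 7: bank2 row3 -> MISS (open row3); precharges=4
Acc 8: bank2 row2 -> MISS (open row2); precharges=5
Acc 9: bank2 row1 -> MISS (open row1); precharges=6

Answer: M M M M M M M M M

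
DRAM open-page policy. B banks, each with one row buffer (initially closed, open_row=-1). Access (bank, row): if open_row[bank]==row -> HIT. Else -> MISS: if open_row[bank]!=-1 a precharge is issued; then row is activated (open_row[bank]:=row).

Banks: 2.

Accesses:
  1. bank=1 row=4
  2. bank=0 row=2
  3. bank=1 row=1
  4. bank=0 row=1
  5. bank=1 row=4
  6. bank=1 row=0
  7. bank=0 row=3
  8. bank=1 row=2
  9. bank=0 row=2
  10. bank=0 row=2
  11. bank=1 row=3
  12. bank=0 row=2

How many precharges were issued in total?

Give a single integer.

Answer: 8

Derivation:
Acc 1: bank1 row4 -> MISS (open row4); precharges=0
Acc 2: bank0 row2 -> MISS (open row2); precharges=0
Acc 3: bank1 row1 -> MISS (open row1); precharges=1
Acc 4: bank0 row1 -> MISS (open row1); precharges=2
Acc 5: bank1 row4 -> MISS (open row4); precharges=3
Acc 6: bank1 row0 -> MISS (open row0); precharges=4
Acc 7: bank0 row3 -> MISS (open row3); precharges=5
Acc 8: bank1 row2 -> MISS (open row2); precharges=6
Acc 9: bank0 row2 -> MISS (open row2); precharges=7
Acc 10: bank0 row2 -> HIT
Acc 11: bank1 row3 -> MISS (open row3); precharges=8
Acc 12: bank0 row2 -> HIT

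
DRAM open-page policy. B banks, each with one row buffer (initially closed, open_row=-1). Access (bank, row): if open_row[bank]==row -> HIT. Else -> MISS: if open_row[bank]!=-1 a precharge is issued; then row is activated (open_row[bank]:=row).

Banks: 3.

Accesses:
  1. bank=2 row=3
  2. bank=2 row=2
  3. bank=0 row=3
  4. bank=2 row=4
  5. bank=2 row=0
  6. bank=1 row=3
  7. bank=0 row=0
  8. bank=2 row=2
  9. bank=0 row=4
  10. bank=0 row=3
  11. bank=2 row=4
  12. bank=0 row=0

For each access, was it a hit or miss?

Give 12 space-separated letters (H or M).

Acc 1: bank2 row3 -> MISS (open row3); precharges=0
Acc 2: bank2 row2 -> MISS (open row2); precharges=1
Acc 3: bank0 row3 -> MISS (open row3); precharges=1
Acc 4: bank2 row4 -> MISS (open row4); precharges=2
Acc 5: bank2 row0 -> MISS (open row0); precharges=3
Acc 6: bank1 row3 -> MISS (open row3); precharges=3
Acc 7: bank0 row0 -> MISS (open row0); precharges=4
Acc 8: bank2 row2 -> MISS (open row2); precharges=5
Acc 9: bank0 row4 -> MISS (open row4); precharges=6
Acc 10: bank0 row3 -> MISS (open row3); precharges=7
Acc 11: bank2 row4 -> MISS (open row4); precharges=8
Acc 12: bank0 row0 -> MISS (open row0); precharges=9

Answer: M M M M M M M M M M M M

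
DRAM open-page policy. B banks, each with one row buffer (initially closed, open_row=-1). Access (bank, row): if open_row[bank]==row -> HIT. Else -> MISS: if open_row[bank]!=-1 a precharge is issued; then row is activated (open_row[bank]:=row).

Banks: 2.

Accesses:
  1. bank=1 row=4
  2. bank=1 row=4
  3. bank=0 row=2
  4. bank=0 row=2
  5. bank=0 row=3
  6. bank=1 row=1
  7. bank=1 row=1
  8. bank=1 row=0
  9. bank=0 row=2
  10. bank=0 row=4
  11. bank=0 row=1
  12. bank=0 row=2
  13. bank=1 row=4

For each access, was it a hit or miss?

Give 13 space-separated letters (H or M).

Answer: M H M H M M H M M M M M M

Derivation:
Acc 1: bank1 row4 -> MISS (open row4); precharges=0
Acc 2: bank1 row4 -> HIT
Acc 3: bank0 row2 -> MISS (open row2); precharges=0
Acc 4: bank0 row2 -> HIT
Acc 5: bank0 row3 -> MISS (open row3); precharges=1
Acc 6: bank1 row1 -> MISS (open row1); precharges=2
Acc 7: bank1 row1 -> HIT
Acc 8: bank1 row0 -> MISS (open row0); precharges=3
Acc 9: bank0 row2 -> MISS (open row2); precharges=4
Acc 10: bank0 row4 -> MISS (open row4); precharges=5
Acc 11: bank0 row1 -> MISS (open row1); precharges=6
Acc 12: bank0 row2 -> MISS (open row2); precharges=7
Acc 13: bank1 row4 -> MISS (open row4); precharges=8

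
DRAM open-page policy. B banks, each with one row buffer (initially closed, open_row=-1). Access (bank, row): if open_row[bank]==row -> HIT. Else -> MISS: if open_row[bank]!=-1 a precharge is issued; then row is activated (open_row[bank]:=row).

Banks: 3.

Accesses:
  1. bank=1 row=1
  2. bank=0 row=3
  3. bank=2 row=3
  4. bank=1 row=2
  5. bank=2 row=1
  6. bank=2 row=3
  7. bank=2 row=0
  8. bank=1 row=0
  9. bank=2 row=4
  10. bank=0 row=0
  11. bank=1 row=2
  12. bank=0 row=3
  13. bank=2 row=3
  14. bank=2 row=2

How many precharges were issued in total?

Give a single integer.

Acc 1: bank1 row1 -> MISS (open row1); precharges=0
Acc 2: bank0 row3 -> MISS (open row3); precharges=0
Acc 3: bank2 row3 -> MISS (open row3); precharges=0
Acc 4: bank1 row2 -> MISS (open row2); precharges=1
Acc 5: bank2 row1 -> MISS (open row1); precharges=2
Acc 6: bank2 row3 -> MISS (open row3); precharges=3
Acc 7: bank2 row0 -> MISS (open row0); precharges=4
Acc 8: bank1 row0 -> MISS (open row0); precharges=5
Acc 9: bank2 row4 -> MISS (open row4); precharges=6
Acc 10: bank0 row0 -> MISS (open row0); precharges=7
Acc 11: bank1 row2 -> MISS (open row2); precharges=8
Acc 12: bank0 row3 -> MISS (open row3); precharges=9
Acc 13: bank2 row3 -> MISS (open row3); precharges=10
Acc 14: bank2 row2 -> MISS (open row2); precharges=11

Answer: 11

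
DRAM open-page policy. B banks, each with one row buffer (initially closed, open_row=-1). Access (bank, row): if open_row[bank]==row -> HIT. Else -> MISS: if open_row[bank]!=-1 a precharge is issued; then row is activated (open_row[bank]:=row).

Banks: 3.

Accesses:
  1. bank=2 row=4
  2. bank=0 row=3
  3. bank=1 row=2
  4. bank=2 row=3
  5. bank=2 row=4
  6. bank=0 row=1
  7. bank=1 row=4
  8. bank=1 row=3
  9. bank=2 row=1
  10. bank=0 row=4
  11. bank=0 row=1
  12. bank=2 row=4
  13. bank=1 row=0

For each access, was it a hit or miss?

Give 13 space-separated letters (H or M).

Acc 1: bank2 row4 -> MISS (open row4); precharges=0
Acc 2: bank0 row3 -> MISS (open row3); precharges=0
Acc 3: bank1 row2 -> MISS (open row2); precharges=0
Acc 4: bank2 row3 -> MISS (open row3); precharges=1
Acc 5: bank2 row4 -> MISS (open row4); precharges=2
Acc 6: bank0 row1 -> MISS (open row1); precharges=3
Acc 7: bank1 row4 -> MISS (open row4); precharges=4
Acc 8: bank1 row3 -> MISS (open row3); precharges=5
Acc 9: bank2 row1 -> MISS (open row1); precharges=6
Acc 10: bank0 row4 -> MISS (open row4); precharges=7
Acc 11: bank0 row1 -> MISS (open row1); precharges=8
Acc 12: bank2 row4 -> MISS (open row4); precharges=9
Acc 13: bank1 row0 -> MISS (open row0); precharges=10

Answer: M M M M M M M M M M M M M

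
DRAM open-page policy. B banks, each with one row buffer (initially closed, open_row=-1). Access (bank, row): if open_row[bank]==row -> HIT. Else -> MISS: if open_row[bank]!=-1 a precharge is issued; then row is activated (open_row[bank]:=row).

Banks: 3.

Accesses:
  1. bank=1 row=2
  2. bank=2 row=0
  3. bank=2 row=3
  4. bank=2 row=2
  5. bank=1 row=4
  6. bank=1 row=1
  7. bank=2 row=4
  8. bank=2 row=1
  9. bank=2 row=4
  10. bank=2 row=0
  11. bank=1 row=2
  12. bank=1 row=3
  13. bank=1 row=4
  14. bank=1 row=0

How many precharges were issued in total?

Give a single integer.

Answer: 12

Derivation:
Acc 1: bank1 row2 -> MISS (open row2); precharges=0
Acc 2: bank2 row0 -> MISS (open row0); precharges=0
Acc 3: bank2 row3 -> MISS (open row3); precharges=1
Acc 4: bank2 row2 -> MISS (open row2); precharges=2
Acc 5: bank1 row4 -> MISS (open row4); precharges=3
Acc 6: bank1 row1 -> MISS (open row1); precharges=4
Acc 7: bank2 row4 -> MISS (open row4); precharges=5
Acc 8: bank2 row1 -> MISS (open row1); precharges=6
Acc 9: bank2 row4 -> MISS (open row4); precharges=7
Acc 10: bank2 row0 -> MISS (open row0); precharges=8
Acc 11: bank1 row2 -> MISS (open row2); precharges=9
Acc 12: bank1 row3 -> MISS (open row3); precharges=10
Acc 13: bank1 row4 -> MISS (open row4); precharges=11
Acc 14: bank1 row0 -> MISS (open row0); precharges=12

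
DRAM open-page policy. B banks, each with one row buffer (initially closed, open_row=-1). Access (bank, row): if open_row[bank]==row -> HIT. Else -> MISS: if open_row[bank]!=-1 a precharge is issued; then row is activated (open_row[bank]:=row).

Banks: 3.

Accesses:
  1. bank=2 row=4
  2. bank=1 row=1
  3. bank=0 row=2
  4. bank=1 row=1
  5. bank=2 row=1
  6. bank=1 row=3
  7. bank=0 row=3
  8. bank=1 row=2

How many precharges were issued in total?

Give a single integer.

Acc 1: bank2 row4 -> MISS (open row4); precharges=0
Acc 2: bank1 row1 -> MISS (open row1); precharges=0
Acc 3: bank0 row2 -> MISS (open row2); precharges=0
Acc 4: bank1 row1 -> HIT
Acc 5: bank2 row1 -> MISS (open row1); precharges=1
Acc 6: bank1 row3 -> MISS (open row3); precharges=2
Acc 7: bank0 row3 -> MISS (open row3); precharges=3
Acc 8: bank1 row2 -> MISS (open row2); precharges=4

Answer: 4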